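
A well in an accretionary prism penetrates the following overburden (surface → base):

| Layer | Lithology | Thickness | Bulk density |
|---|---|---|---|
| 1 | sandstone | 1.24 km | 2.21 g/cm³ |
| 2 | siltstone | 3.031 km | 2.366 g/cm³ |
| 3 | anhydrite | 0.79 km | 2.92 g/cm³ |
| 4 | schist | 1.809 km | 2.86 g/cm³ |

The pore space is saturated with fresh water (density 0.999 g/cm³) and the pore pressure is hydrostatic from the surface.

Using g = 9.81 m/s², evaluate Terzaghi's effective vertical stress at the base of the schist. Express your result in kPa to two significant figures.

Overburden (lithostatic) stress σ_v:
sandstone: 2210 kg/m³ × 9.81 m/s² × 1240 m = 2.688×10^7 Pa = 26.88 MPa
siltstone: 2366 kg/m³ × 9.81 m/s² × 3031 m = 7.035×10^7 Pa = 70.35 MPa
anhydrite: 2920 kg/m³ × 9.81 m/s² × 790 m = 2.263×10^7 Pa = 22.63 MPa
schist: 2860 kg/m³ × 9.81 m/s² × 1809 m = 5.075×10^7 Pa = 50.75 MPa
Total = 26.88 + 70.35 + 22.63 + 50.75 = 170.62 MPa
Pore pressure P_p = 999 kg/m³ × 9.81 m/s² × 6870 m = 6.733×10^7 Pa = 67.33 MPa
Effective stress σ' = σ_v − P_p = 170.6 − 67.33 = 103.29 MPa = 1.0329×10^5 kPa

100000 kPa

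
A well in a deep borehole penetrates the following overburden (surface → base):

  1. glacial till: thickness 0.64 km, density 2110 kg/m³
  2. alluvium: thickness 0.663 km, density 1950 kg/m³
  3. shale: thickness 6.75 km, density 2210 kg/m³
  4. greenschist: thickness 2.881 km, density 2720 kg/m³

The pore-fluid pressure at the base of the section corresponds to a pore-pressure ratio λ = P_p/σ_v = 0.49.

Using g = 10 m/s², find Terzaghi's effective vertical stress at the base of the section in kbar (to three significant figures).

Overburden (lithostatic) stress σ_v:
glacial till: 2110 kg/m³ × 10 m/s² × 640 m = 1.350×10^7 Pa = 13.50 MPa
alluvium: 1950 kg/m³ × 10 m/s² × 663 m = 1.293×10^7 Pa = 12.93 MPa
shale: 2210 kg/m³ × 10 m/s² × 6750 m = 1.492×10^8 Pa = 149.2 MPa
greenschist: 2720 kg/m³ × 10 m/s² × 2881 m = 7.836×10^7 Pa = 78.36 MPa
Total = 13.50 + 12.93 + 149.2 + 78.36 = 253.97 MPa
Pore pressure P_p = λ·σ_v = 0.49 × 254.0 MPa = 124.4 MPa
Effective stress σ' = σ_v − P_p = 254.0 − 124.4 = 129.53 MPa = 1.2953 kbar

1.30 kbar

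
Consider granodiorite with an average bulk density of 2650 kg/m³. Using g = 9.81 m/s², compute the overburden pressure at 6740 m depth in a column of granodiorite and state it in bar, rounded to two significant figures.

granodiorite: 2650 kg/m³ × 9.81 m/s² × 6740 m = 1.752×10^8 Pa = 1752 bar

1800 bar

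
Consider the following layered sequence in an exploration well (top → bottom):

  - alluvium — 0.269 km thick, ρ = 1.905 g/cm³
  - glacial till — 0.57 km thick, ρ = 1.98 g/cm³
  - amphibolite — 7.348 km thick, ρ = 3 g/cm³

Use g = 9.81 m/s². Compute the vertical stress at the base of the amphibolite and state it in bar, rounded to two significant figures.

alluvium: 1905 kg/m³ × 9.81 m/s² × 269 m = 5.027×10^6 Pa = 50.27 bar
glacial till: 1980 kg/m³ × 9.81 m/s² × 570 m = 1.107×10^7 Pa = 110.7 bar
amphibolite: 3000 kg/m³ × 9.81 m/s² × 7348 m = 2.163×10^8 Pa = 2163 bar
Total = 50.27 + 110.7 + 2163 = 2323.5 bar

2300 bar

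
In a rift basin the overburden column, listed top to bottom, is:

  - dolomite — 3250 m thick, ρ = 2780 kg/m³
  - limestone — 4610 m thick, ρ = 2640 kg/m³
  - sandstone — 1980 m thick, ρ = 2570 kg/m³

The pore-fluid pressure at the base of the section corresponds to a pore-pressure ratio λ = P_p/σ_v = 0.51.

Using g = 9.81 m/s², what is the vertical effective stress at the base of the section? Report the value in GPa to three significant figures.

0.126 GPa

Overburden (lithostatic) stress σ_v:
dolomite: 2780 kg/m³ × 9.81 m/s² × 3250 m = 8.863×10^7 Pa = 88.63 MPa
limestone: 2640 kg/m³ × 9.81 m/s² × 4610 m = 1.194×10^8 Pa = 119.4 MPa
sandstone: 2570 kg/m³ × 9.81 m/s² × 1980 m = 4.992×10^7 Pa = 49.92 MPa
Total = 88.63 + 119.4 + 49.92 = 257.94 MPa
Pore pressure P_p = λ·σ_v = 0.51 × 257.9 MPa = 131.6 MPa
Effective stress σ' = σ_v − P_p = 257.9 − 131.6 = 126.39 MPa = 0.12639 GPa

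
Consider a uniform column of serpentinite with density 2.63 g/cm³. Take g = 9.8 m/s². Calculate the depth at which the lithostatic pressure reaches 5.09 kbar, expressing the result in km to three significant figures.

19.7 km

h = P/(ρg) = 5.09 kbar / (2630 kg/m³ × 9.8 m/s²) = 5.090×10^8 Pa / 25774 Pa/m = 19749 m
= 19.749 km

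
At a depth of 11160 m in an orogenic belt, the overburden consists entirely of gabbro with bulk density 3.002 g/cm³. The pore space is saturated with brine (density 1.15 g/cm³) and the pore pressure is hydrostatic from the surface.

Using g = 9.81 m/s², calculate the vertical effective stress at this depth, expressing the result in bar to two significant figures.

2000 bar

Overburden (lithostatic) stress σ_v:
gabbro: 3002 kg/m³ × 9.81 m/s² × 11160 m = 3.287×10^8 Pa = 328.7 MPa
Pore pressure P_p = 1150 kg/m³ × 9.81 m/s² × 11160 m = 1.259×10^8 Pa = 125.9 MPa
Effective stress σ' = σ_v − P_p = 328.7 − 125.9 = 202.76 MPa = 2027.6 bar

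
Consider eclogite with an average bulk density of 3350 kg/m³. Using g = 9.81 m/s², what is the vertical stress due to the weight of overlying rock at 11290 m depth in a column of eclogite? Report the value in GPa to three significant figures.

eclogite: 3350 kg/m³ × 9.81 m/s² × 11290 m = 3.710×10^8 Pa = 0.3710 GPa

0.371 GPa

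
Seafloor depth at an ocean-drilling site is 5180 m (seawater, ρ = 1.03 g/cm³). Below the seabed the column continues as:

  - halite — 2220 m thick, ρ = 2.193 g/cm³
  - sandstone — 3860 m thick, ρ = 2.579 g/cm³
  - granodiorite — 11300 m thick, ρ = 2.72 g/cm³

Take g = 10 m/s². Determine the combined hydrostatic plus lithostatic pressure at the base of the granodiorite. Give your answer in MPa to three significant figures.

seawater: 1030 kg/m³ × 10 m/s² × 5180 m = 5.335×10^7 Pa = 53.35 MPa
halite: 2193 kg/m³ × 10 m/s² × 2220 m = 4.868×10^7 Pa = 48.68 MPa
sandstone: 2579 kg/m³ × 10 m/s² × 3860 m = 9.955×10^7 Pa = 99.55 MPa
granodiorite: 2720 kg/m³ × 10 m/s² × 11300 m = 3.074×10^8 Pa = 307.4 MPa
Total = 53.35 + 48.68 + 99.55 + 307.4 = 508.95 MPa

509 MPa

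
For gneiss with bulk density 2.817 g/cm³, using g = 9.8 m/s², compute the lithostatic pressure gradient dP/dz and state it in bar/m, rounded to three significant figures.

0.276 bar/m

dP/dz = ρg = 2817 kg/m³ × 9.8 m/s² = 27607 Pa/m
= 27607 Pa/m × (1 bar/m / 1.0000×10^5 Pa/m) = 0.27607 bar/m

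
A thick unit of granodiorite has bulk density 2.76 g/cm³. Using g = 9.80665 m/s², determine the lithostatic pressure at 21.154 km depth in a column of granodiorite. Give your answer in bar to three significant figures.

granodiorite: 2760 kg/m³ × 9.80665 m/s² × 21154 m = 5.726×10^8 Pa = 5726 bar

5730 bar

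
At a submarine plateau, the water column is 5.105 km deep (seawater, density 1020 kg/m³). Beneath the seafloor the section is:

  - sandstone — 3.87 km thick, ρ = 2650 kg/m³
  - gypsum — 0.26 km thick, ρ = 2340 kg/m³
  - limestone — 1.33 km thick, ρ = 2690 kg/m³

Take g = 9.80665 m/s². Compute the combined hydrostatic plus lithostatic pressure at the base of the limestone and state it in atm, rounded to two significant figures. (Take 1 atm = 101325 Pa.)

seawater: 1020 kg/m³ × 9.80665 m/s² × 5105 m = 5.106×10^7 Pa = 504.0 atm
sandstone: 2650 kg/m³ × 9.80665 m/s² × 3870 m = 1.006×10^8 Pa = 992.6 atm
gypsum: 2340 kg/m³ × 9.80665 m/s² × 260 m = 5.966×10^6 Pa = 58.88 atm
limestone: 2690 kg/m³ × 9.80665 m/s² × 1330 m = 3.509×10^7 Pa = 346.3 atm
Total = 504.0 + 992.6 + 58.88 + 346.3 = 1901.7 atm

1900 atm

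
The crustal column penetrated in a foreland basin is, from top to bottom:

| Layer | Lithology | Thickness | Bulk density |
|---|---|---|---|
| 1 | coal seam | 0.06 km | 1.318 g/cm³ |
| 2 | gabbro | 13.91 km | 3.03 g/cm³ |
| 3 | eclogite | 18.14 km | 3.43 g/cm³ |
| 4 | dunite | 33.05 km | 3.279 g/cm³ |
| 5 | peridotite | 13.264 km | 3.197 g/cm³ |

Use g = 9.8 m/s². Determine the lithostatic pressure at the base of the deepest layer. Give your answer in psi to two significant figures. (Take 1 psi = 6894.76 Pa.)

360000 psi

coal seam: 1318 kg/m³ × 9.8 m/s² × 60 m = 7.750×10^5 Pa = 112.4 psi
gabbro: 3030 kg/m³ × 9.8 m/s² × 13910 m = 4.130×10^8 Pa = 59907 psi
eclogite: 3430 kg/m³ × 9.8 m/s² × 18140 m = 6.098×10^8 Pa = 88438 psi
dunite: 3279 kg/m³ × 9.8 m/s² × 33050 m = 1.062×10^9 Pa = 1.540×10^5 psi
peridotite: 3197 kg/m³ × 9.8 m/s² × 13264 m = 4.156×10^8 Pa = 60273 psi
Total = 112.4 + 59907 + 88438 + 1.540×10^5 + 60273 = 3.6277×10^5 psi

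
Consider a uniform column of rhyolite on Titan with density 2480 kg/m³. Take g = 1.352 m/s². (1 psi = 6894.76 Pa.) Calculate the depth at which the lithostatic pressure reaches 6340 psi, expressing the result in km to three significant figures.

h = P/(ρg) = 6340 psi / (2480 kg/m³ × 1.352 m/s²) = 4.371×10^7 Pa / 3353.0 Pa/m = 13037 m
= 13.037 km

13.0 km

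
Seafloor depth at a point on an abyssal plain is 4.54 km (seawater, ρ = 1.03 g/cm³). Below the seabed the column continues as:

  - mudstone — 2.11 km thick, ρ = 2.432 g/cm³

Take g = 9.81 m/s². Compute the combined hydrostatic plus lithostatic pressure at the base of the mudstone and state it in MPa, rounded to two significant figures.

seawater: 1030 kg/m³ × 9.81 m/s² × 4540 m = 4.587×10^7 Pa = 45.87 MPa
mudstone: 2432 kg/m³ × 9.81 m/s² × 2110 m = 5.034×10^7 Pa = 50.34 MPa
Total = 45.87 + 50.34 = 96.214 MPa

96 MPa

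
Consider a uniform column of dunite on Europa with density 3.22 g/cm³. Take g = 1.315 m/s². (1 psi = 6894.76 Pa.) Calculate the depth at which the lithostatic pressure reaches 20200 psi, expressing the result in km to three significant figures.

32.9 km

h = P/(ρg) = 20200 psi / (3220 kg/m³ × 1.315 m/s²) = 1.393×10^8 Pa / 4234.3 Pa/m = 32892 m
= 32.892 km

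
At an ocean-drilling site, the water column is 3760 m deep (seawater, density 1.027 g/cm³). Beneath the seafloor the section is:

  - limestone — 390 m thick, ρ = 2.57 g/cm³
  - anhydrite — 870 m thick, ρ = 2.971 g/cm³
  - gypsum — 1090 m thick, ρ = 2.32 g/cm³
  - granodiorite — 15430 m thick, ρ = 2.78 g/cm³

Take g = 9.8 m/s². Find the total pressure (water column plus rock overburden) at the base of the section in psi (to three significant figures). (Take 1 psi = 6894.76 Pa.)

75200 psi

seawater: 1027 kg/m³ × 9.8 m/s² × 3760 m = 3.784×10^7 Pa = 5489 psi
limestone: 2570 kg/m³ × 9.8 m/s² × 390 m = 9.823×10^6 Pa = 1425 psi
anhydrite: 2971 kg/m³ × 9.8 m/s² × 870 m = 2.533×10^7 Pa = 3674 psi
gypsum: 2320 kg/m³ × 9.8 m/s² × 1090 m = 2.478×10^7 Pa = 3594 psi
granodiorite: 2780 kg/m³ × 9.8 m/s² × 15430 m = 4.204×10^8 Pa = 60970 psi
Total = 5489 + 1425 + 3674 + 3594 + 60970 = 75152 psi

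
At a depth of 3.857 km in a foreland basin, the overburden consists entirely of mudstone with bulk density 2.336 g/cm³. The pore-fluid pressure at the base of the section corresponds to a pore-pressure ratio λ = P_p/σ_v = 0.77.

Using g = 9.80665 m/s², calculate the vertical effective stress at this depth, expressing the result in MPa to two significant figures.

20 MPa

Overburden (lithostatic) stress σ_v:
mudstone: 2336 kg/m³ × 9.80665 m/s² × 3857 m = 8.836×10^7 Pa = 88.36 MPa
Pore pressure P_p = λ·σ_v = 0.77 × 88.36 MPa = 68.04 MPa
Effective stress σ' = σ_v − P_p = 88.36 − 68.04 = 20.322 MPa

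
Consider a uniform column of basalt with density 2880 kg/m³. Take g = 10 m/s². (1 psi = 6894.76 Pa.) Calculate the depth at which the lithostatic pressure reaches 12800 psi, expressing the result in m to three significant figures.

3060 m

h = P/(ρg) = 12800 psi / (2880 kg/m³ × 10 m/s²) = 8.825×10^7 Pa / 28800 Pa/m = 3064.3 m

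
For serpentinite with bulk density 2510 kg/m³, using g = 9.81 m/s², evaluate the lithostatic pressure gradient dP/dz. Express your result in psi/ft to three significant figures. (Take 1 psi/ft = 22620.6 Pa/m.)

dP/dz = ρg = 2510 kg/m³ × 9.81 m/s² = 24623 Pa/m
= 24623 Pa/m × (1 psi/ft / 22621 Pa/m) = 1.0885 psi/ft

1.09 psi/ft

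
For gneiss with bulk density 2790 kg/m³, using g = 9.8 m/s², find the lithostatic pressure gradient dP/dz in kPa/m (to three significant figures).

27.3 kPa/m

dP/dz = ρg = 2790 kg/m³ × 9.8 m/s² = 27342 Pa/m
= 27342 Pa/m × (1 kPa/m / 1000.0 Pa/m) = 27.342 kPa/m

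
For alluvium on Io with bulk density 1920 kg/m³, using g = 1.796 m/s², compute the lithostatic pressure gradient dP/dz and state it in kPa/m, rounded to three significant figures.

dP/dz = ρg = 1920 kg/m³ × 1.796 m/s² = 3448.3 Pa/m
= 3448.3 Pa/m × (1 kPa/m / 1000.0 Pa/m) = 3.4483 kPa/m

3.45 kPa/m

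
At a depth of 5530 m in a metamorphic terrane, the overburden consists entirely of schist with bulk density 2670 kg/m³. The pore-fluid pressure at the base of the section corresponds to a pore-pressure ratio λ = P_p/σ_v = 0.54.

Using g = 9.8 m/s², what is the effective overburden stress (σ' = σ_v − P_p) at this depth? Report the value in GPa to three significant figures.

Overburden (lithostatic) stress σ_v:
schist: 2670 kg/m³ × 9.8 m/s² × 5530 m = 1.447×10^8 Pa = 144.7 MPa
Pore pressure P_p = λ·σ_v = 0.54 × 144.7 MPa = 78.14 MPa
Effective stress σ' = σ_v − P_p = 144.7 − 78.14 = 66.561 MPa = 0.066561 GPa

0.0666 GPa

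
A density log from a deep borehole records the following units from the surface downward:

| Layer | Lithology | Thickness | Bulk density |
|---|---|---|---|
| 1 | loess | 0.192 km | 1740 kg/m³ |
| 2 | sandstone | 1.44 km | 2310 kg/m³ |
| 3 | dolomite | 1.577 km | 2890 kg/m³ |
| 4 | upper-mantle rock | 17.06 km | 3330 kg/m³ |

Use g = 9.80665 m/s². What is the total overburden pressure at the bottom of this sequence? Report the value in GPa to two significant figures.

0.64 GPa

loess: 1740 kg/m³ × 9.80665 m/s² × 192 m = 3.276×10^6 Pa = 3.276×10^-3 GPa
sandstone: 2310 kg/m³ × 9.80665 m/s² × 1440 m = 3.262×10^7 Pa = 0.03262 GPa
dolomite: 2890 kg/m³ × 9.80665 m/s² × 1577 m = 4.469×10^7 Pa = 0.04469 GPa
upper-mantle rock: 3330 kg/m³ × 9.80665 m/s² × 17060 m = 5.571×10^8 Pa = 0.5571 GPa
Total = 3.276×10^-3 + 0.03262 + 0.04469 + 0.5571 = 0.63770 GPa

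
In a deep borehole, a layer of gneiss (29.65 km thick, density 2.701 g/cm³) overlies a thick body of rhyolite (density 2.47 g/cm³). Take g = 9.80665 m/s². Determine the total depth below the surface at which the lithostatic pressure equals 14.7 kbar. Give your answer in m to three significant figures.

57900 m

Pressure at base of upper layers: 2701×9.80665×29650 = 7.854×10^8 Pa = 7.854 kbar
Remaining pressure to be supplied by rhyolite: 1.470×10^9 − 7.854×10^8 = 6.846×10^8 Pa
Additional depth in rhyolite = 6.846×10^8 Pa / (2470 kg/m³ × 9.80665 m/s²) = 28265 m
Total depth = 29650 m + 28265 m = 57915 m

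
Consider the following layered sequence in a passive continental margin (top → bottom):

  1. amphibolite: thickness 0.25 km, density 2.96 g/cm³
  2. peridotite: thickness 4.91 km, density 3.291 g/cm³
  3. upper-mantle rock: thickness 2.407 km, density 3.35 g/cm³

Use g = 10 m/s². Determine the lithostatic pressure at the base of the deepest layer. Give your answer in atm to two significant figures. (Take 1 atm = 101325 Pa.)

2500 atm

amphibolite: 2960 kg/m³ × 10 m/s² × 250 m = 7.400×10^6 Pa = 73.03 atm
peridotite: 3291 kg/m³ × 10 m/s² × 4910 m = 1.616×10^8 Pa = 1595 atm
upper-mantle rock: 3350 kg/m³ × 10 m/s² × 2407 m = 8.063×10^7 Pa = 795.8 atm
Total = 73.03 + 1595 + 795.8 = 2463.6 atm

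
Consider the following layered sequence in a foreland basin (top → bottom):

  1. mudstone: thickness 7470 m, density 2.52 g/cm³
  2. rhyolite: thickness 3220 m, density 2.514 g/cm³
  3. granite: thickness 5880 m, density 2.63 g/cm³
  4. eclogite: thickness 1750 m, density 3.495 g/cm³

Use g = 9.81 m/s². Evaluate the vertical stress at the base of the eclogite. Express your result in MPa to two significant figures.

mudstone: 2520 kg/m³ × 9.81 m/s² × 7470 m = 1.847×10^8 Pa = 184.7 MPa
rhyolite: 2514 kg/m³ × 9.81 m/s² × 3220 m = 7.941×10^7 Pa = 79.41 MPa
granite: 2630 kg/m³ × 9.81 m/s² × 5880 m = 1.517×10^8 Pa = 151.7 MPa
eclogite: 3495 kg/m³ × 9.81 m/s² × 1750 m = 6.000×10^7 Pa = 60.00 MPa
Total = 184.7 + 79.41 + 151.7 + 60.00 = 475.79 MPa

480 MPa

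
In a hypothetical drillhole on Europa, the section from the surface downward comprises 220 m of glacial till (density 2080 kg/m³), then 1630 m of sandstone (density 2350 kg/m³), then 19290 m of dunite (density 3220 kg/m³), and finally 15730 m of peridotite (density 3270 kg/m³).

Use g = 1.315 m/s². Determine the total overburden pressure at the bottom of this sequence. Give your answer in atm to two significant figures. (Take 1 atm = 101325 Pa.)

glacial till: 2080 kg/m³ × 1.315 m/s² × 220 m = 6.017×10^5 Pa = 5.939 atm
sandstone: 2350 kg/m³ × 1.315 m/s² × 1630 m = 5.037×10^6 Pa = 49.71 atm
dunite: 3220 kg/m³ × 1.315 m/s² × 19290 m = 8.168×10^7 Pa = 806.1 atm
peridotite: 3270 kg/m³ × 1.315 m/s² × 15730 m = 6.764×10^7 Pa = 667.6 atm
Total = 5.939 + 49.71 + 806.1 + 667.6 = 1529.3 atm

1500 atm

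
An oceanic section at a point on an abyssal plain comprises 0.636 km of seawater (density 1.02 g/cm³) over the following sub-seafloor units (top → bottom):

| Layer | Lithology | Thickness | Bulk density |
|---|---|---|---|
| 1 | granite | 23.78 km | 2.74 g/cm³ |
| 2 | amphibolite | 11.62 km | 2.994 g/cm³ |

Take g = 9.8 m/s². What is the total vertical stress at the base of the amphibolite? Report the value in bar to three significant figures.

seawater: 1020 kg/m³ × 9.8 m/s² × 636 m = 6.357×10^6 Pa = 63.57 bar
granite: 2740 kg/m³ × 9.8 m/s² × 23780 m = 6.385×10^8 Pa = 6385 bar
amphibolite: 2994 kg/m³ × 9.8 m/s² × 11620 m = 3.409×10^8 Pa = 3409 bar
Total = 63.57 + 6385 + 3409 = 9858.4 bar

9860 bar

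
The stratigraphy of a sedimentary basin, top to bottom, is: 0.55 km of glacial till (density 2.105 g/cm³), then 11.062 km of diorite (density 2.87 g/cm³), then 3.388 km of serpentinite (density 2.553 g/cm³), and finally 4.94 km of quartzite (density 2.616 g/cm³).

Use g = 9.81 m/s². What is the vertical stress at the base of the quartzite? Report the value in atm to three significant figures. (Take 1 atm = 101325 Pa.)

5270 atm

glacial till: 2105 kg/m³ × 9.81 m/s² × 550 m = 1.136×10^7 Pa = 112.1 atm
diorite: 2870 kg/m³ × 9.81 m/s² × 11062 m = 3.114×10^8 Pa = 3074 atm
serpentinite: 2553 kg/m³ × 9.81 m/s² × 3388 m = 8.485×10^7 Pa = 837.4 atm
quartzite: 2616 kg/m³ × 9.81 m/s² × 4940 m = 1.268×10^8 Pa = 1251 atm
Total = 112.1 + 3074 + 837.4 + 1251 = 5274.4 atm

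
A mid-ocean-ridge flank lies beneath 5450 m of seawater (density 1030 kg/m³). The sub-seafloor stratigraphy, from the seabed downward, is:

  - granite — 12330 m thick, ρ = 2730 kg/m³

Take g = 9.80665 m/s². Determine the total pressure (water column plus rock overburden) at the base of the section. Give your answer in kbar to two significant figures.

3.9 kbar

seawater: 1030 kg/m³ × 9.80665 m/s² × 5450 m = 5.505×10^7 Pa = 0.5505 kbar
granite: 2730 kg/m³ × 9.80665 m/s² × 12330 m = 3.301×10^8 Pa = 3.301 kbar
Total = 0.5505 + 3.301 = 3.8515 kbar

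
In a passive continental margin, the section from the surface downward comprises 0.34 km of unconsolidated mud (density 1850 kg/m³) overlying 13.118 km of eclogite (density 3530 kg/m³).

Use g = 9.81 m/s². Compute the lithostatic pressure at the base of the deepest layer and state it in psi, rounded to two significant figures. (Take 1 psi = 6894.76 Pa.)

unconsolidated mud: 1850 kg/m³ × 9.81 m/s² × 340 m = 6.170×10^6 Pa = 895.0 psi
eclogite: 3530 kg/m³ × 9.81 m/s² × 13118 m = 4.543×10^8 Pa = 65886 psi
Total = 895.0 + 65886 = 66781 psi

67000 psi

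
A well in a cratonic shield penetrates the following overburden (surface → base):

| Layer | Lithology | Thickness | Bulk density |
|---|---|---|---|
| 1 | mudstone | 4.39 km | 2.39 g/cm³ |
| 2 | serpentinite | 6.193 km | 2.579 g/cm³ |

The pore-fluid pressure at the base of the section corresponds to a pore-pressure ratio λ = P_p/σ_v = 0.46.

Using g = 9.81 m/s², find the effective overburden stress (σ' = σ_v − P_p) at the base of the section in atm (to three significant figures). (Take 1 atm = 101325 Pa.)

Overburden (lithostatic) stress σ_v:
mudstone: 2390 kg/m³ × 9.81 m/s² × 4390 m = 1.029×10^8 Pa = 102.9 MPa
serpentinite: 2579 kg/m³ × 9.81 m/s² × 6193 m = 1.567×10^8 Pa = 156.7 MPa
Total = 102.9 + 156.7 = 259.61 MPa
Pore pressure P_p = λ·σ_v = 0.46 × 259.6 MPa = 119.4 MPa
Effective stress σ' = σ_v − P_p = 259.6 − 119.4 = 140.19 MPa = 1383.6 atm

1380 atm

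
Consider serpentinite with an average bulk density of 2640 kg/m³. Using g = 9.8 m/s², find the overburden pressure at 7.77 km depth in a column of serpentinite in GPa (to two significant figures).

0.20 GPa

serpentinite: 2640 kg/m³ × 9.8 m/s² × 7770 m = 2.010×10^8 Pa = 0.2010 GPa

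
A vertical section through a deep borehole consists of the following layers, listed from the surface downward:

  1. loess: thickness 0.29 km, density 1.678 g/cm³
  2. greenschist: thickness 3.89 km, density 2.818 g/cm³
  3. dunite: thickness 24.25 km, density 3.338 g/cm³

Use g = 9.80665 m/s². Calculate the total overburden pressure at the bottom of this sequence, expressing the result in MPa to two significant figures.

910 MPa

loess: 1678 kg/m³ × 9.80665 m/s² × 290 m = 4.772×10^6 Pa = 4.772 MPa
greenschist: 2818 kg/m³ × 9.80665 m/s² × 3890 m = 1.075×10^8 Pa = 107.5 MPa
dunite: 3338 kg/m³ × 9.80665 m/s² × 24250 m = 7.938×10^8 Pa = 793.8 MPa
Total = 4.772 + 107.5 + 793.8 = 906.09 MPa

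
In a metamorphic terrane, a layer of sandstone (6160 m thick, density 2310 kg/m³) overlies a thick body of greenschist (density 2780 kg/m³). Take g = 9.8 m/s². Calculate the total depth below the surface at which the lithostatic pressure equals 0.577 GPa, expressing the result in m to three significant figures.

Pressure at base of upper layers: 2310×9.8×6160 = 1.395×10^8 Pa = 0.1395 GPa
Remaining pressure to be supplied by greenschist: 5.770×10^8 − 1.395×10^8 = 4.375×10^8 Pa
Additional depth in greenschist = 4.375×10^8 Pa / (2780 kg/m³ × 9.8 m/s²) = 16060 m
Total depth = 6160 m + 16060 m = 22220 m

22200 m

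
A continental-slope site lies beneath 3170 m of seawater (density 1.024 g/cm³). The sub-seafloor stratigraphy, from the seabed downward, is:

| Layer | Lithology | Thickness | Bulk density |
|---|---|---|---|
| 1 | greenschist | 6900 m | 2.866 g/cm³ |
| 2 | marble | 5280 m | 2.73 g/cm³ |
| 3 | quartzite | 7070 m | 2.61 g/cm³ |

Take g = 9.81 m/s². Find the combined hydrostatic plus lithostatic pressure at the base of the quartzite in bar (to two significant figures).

seawater: 1024 kg/m³ × 9.81 m/s² × 3170 m = 3.184×10^7 Pa = 318.4 bar
greenschist: 2866 kg/m³ × 9.81 m/s² × 6900 m = 1.940×10^8 Pa = 1940 bar
marble: 2730 kg/m³ × 9.81 m/s² × 5280 m = 1.414×10^8 Pa = 1414 bar
quartzite: 2610 kg/m³ × 9.81 m/s² × 7070 m = 1.810×10^8 Pa = 1810 bar
Total = 318.4 + 1940 + 1414 + 1810 = 5482.7 bar

5500 bar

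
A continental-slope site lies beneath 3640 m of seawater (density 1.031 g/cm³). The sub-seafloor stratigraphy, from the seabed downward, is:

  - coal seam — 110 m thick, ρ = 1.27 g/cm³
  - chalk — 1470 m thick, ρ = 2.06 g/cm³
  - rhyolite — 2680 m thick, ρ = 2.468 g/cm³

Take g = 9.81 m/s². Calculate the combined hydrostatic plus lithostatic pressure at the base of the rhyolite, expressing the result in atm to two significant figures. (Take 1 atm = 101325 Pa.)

seawater: 1031 kg/m³ × 9.81 m/s² × 3640 m = 3.682×10^7 Pa = 363.3 atm
coal seam: 1270 kg/m³ × 9.81 m/s² × 110 m = 1.370×10^6 Pa = 13.53 atm
chalk: 2060 kg/m³ × 9.81 m/s² × 1470 m = 2.971×10^7 Pa = 293.2 atm
rhyolite: 2468 kg/m³ × 9.81 m/s² × 2680 m = 6.489×10^7 Pa = 640.4 atm
Total = 363.3 + 13.53 + 293.2 + 640.4 = 1310.4 atm

1300 atm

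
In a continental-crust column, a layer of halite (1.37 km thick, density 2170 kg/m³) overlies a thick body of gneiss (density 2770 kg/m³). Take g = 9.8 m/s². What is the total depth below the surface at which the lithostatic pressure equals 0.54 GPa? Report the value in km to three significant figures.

Pressure at base of upper layers: 2170×9.8×1370 = 2.913×10^7 Pa = 0.02913 GPa
Remaining pressure to be supplied by gneiss: 5.400×10^8 − 2.913×10^7 = 5.109×10^8 Pa
Additional depth in gneiss = 5.109×10^8 Pa / (2770 kg/m³ × 9.8 m/s²) = 18819 m
Total depth = 1370 m + 18819 m = 20189 m
= 20.189 km

20.2 km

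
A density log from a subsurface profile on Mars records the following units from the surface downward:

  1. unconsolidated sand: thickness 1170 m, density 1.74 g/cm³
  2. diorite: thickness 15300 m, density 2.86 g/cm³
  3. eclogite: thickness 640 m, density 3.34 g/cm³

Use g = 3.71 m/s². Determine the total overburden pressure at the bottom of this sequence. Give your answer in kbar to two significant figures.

1.8 kbar

unconsolidated sand: 1740 kg/m³ × 3.71 m/s² × 1170 m = 7.553×10^6 Pa = 0.07553 kbar
diorite: 2860 kg/m³ × 3.71 m/s² × 15300 m = 1.623×10^8 Pa = 1.623 kbar
eclogite: 3340 kg/m³ × 3.71 m/s² × 640 m = 7.930×10^6 Pa = 0.07930 kbar
Total = 0.07553 + 1.623 + 0.07930 = 1.7783 kbar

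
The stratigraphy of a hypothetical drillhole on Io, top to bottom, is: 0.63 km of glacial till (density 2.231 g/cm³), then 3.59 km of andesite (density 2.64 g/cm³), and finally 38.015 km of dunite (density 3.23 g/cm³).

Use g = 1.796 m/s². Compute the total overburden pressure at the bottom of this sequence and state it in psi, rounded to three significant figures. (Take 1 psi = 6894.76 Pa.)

glacial till: 2231 kg/m³ × 1.796 m/s² × 630 m = 2.524×10^6 Pa = 366.1 psi
andesite: 2640 kg/m³ × 1.796 m/s² × 3590 m = 1.702×10^7 Pa = 2469 psi
dunite: 3230 kg/m³ × 1.796 m/s² × 38015 m = 2.205×10^8 Pa = 31985 psi
Total = 366.1 + 2469 + 31985 = 34820 psi

34800 psi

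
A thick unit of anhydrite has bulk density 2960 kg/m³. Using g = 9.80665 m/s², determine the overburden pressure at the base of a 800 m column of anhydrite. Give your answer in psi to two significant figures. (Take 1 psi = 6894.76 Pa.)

anhydrite: 2960 kg/m³ × 9.80665 m/s² × 800 m = 2.322×10^7 Pa = 3368 psi

3400 psi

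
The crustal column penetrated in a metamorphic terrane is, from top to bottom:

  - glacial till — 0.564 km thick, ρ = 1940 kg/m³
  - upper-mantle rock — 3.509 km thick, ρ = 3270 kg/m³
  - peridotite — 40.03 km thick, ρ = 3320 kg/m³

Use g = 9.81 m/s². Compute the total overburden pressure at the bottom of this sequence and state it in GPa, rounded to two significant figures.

glacial till: 1940 kg/m³ × 9.81 m/s² × 564 m = 1.073×10^7 Pa = 0.01073 GPa
upper-mantle rock: 3270 kg/m³ × 9.81 m/s² × 3509 m = 1.126×10^8 Pa = 0.1126 GPa
peridotite: 3320 kg/m³ × 9.81 m/s² × 40030 m = 1.304×10^9 Pa = 1.304 GPa
Total = 0.01073 + 0.1126 + 1.304 = 1.4270 GPa

1.4 GPa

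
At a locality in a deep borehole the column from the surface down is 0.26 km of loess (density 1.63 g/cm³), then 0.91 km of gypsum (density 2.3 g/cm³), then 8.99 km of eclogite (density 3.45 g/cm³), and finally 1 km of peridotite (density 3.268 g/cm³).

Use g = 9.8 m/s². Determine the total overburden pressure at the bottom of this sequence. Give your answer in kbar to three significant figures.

loess: 1630 kg/m³ × 9.8 m/s² × 260 m = 4.153×10^6 Pa = 0.04153 kbar
gypsum: 2300 kg/m³ × 9.8 m/s² × 910 m = 2.051×10^7 Pa = 0.2051 kbar
eclogite: 3450 kg/m³ × 9.8 m/s² × 8990 m = 3.040×10^8 Pa = 3.040 kbar
peridotite: 3268 kg/m³ × 9.8 m/s² × 1000 m = 3.203×10^7 Pa = 0.3203 kbar
Total = 0.04153 + 0.2051 + 3.040 + 0.3203 = 3.6064 kbar

3.61 kbar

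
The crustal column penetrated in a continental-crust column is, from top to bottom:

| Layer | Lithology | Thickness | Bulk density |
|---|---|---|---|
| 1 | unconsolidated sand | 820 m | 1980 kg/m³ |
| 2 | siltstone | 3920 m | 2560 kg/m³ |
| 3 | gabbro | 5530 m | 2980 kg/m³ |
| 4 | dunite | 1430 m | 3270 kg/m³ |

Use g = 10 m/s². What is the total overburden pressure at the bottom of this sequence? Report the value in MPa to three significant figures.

unconsolidated sand: 1980 kg/m³ × 10 m/s² × 820 m = 1.624×10^7 Pa = 16.24 MPa
siltstone: 2560 kg/m³ × 10 m/s² × 3920 m = 1.004×10^8 Pa = 100.4 MPa
gabbro: 2980 kg/m³ × 10 m/s² × 5530 m = 1.648×10^8 Pa = 164.8 MPa
dunite: 3270 kg/m³ × 10 m/s² × 1430 m = 4.676×10^7 Pa = 46.76 MPa
Total = 16.24 + 100.4 + 164.8 + 46.76 = 328.14 MPa

328 MPa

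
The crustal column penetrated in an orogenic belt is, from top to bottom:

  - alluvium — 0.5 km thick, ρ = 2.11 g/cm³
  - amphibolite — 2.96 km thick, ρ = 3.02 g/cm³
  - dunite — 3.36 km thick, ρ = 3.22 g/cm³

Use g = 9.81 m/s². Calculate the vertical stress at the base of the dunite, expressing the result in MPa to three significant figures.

alluvium: 2110 kg/m³ × 9.81 m/s² × 500 m = 1.035×10^7 Pa = 10.35 MPa
amphibolite: 3020 kg/m³ × 9.81 m/s² × 2960 m = 8.769×10^7 Pa = 87.69 MPa
dunite: 3220 kg/m³ × 9.81 m/s² × 3360 m = 1.061×10^8 Pa = 106.1 MPa
Total = 10.35 + 87.69 + 106.1 = 204.18 MPa

204 MPa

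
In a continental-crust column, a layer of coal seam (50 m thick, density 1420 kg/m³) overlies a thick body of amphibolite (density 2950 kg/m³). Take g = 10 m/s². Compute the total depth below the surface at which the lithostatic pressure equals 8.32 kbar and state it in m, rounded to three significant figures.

Pressure at base of upper layers: 1420×10×50 = 7.100×10^5 Pa = 7.100×10^-3 kbar
Remaining pressure to be supplied by amphibolite: 8.320×10^8 − 7.100×10^5 = 8.313×10^8 Pa
Additional depth in amphibolite = 8.313×10^8 Pa / (2950 kg/m³ × 10 m/s²) = 28179 m
Total depth = 50 m + 28179 m = 28229 m

28200 m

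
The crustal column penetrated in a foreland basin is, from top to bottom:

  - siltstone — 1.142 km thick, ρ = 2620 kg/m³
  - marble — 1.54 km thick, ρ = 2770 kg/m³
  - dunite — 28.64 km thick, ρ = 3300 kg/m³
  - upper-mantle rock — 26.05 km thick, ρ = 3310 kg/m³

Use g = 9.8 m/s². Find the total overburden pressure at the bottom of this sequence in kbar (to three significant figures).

18.4 kbar

siltstone: 2620 kg/m³ × 9.8 m/s² × 1142 m = 2.932×10^7 Pa = 0.2932 kbar
marble: 2770 kg/m³ × 9.8 m/s² × 1540 m = 4.180×10^7 Pa = 0.4180 kbar
dunite: 3300 kg/m³ × 9.8 m/s² × 28640 m = 9.262×10^8 Pa = 9.262 kbar
upper-mantle rock: 3310 kg/m³ × 9.8 m/s² × 26050 m = 8.450×10^8 Pa = 8.450 kbar
Total = 0.2932 + 0.4180 + 9.262 + 8.450 = 18.424 kbar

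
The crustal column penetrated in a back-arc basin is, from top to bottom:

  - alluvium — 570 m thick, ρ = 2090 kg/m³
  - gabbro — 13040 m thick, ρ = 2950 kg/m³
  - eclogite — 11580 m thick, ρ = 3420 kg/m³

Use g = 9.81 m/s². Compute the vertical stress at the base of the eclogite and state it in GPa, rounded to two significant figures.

0.78 GPa

alluvium: 2090 kg/m³ × 9.81 m/s² × 570 m = 1.169×10^7 Pa = 0.01169 GPa
gabbro: 2950 kg/m³ × 9.81 m/s² × 13040 m = 3.774×10^8 Pa = 0.3774 GPa
eclogite: 3420 kg/m³ × 9.81 m/s² × 11580 m = 3.885×10^8 Pa = 0.3885 GPa
Total = 0.01169 + 0.3774 + 0.3885 = 0.77757 GPa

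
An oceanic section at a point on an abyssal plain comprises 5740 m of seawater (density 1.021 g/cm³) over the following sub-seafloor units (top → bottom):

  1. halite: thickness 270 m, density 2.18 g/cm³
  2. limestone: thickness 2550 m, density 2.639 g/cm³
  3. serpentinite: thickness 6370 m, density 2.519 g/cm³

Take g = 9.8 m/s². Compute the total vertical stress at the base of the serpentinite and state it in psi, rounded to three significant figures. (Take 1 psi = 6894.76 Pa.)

seawater: 1021 kg/m³ × 9.8 m/s² × 5740 m = 5.743×10^7 Pa = 8330 psi
halite: 2180 kg/m³ × 9.8 m/s² × 270 m = 5.768×10^6 Pa = 836.6 psi
limestone: 2639 kg/m³ × 9.8 m/s² × 2550 m = 6.595×10^7 Pa = 9565 psi
serpentinite: 2519 kg/m³ × 9.8 m/s² × 6370 m = 1.573×10^8 Pa = 22807 psi
Total = 8330 + 836.6 + 9565 + 22807 = 41539 psi

41500 psi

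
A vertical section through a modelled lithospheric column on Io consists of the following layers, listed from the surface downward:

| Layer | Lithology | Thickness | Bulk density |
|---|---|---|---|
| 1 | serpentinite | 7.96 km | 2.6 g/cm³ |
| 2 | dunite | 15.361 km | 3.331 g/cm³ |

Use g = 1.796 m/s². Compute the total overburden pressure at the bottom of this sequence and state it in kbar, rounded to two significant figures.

1.3 kbar

serpentinite: 2600 kg/m³ × 1.796 m/s² × 7960 m = 3.717×10^7 Pa = 0.3717 kbar
dunite: 3331 kg/m³ × 1.796 m/s² × 15361 m = 9.190×10^7 Pa = 0.9190 kbar
Total = 0.3717 + 0.9190 = 1.2907 kbar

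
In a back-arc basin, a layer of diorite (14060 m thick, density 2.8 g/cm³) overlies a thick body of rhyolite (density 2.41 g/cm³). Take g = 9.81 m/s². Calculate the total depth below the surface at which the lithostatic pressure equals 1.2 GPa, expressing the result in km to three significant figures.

Pressure at base of upper layers: 2800×9.81×14060 = 3.862×10^8 Pa = 0.3862 GPa
Remaining pressure to be supplied by rhyolite: 1.200×10^9 − 3.862×10^8 = 8.138×10^8 Pa
Additional depth in rhyolite = 8.138×10^8 Pa / (2410 kg/m³ × 9.81 m/s²) = 34422 m
Total depth = 14060 m + 34422 m = 48482 m
= 48.482 km

48.5 km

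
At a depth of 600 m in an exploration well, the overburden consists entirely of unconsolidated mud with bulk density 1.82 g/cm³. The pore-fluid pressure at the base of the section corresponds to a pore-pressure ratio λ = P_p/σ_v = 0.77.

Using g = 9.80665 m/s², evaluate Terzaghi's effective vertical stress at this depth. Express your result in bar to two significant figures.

25 bar

Overburden (lithostatic) stress σ_v:
unconsolidated mud: 1820 kg/m³ × 9.80665 m/s² × 600 m = 1.071×10^7 Pa = 10.71 MPa
Pore pressure P_p = λ·σ_v = 0.77 × 10.71 MPa = 8.246 MPa
Effective stress σ' = σ_v − P_p = 10.71 − 8.246 = 2.4630 MPa = 24.630 bar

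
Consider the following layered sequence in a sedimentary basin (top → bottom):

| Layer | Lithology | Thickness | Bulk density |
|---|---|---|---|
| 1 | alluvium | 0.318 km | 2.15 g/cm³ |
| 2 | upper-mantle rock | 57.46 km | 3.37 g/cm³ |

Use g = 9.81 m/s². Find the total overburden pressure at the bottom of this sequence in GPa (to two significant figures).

alluvium: 2150 kg/m³ × 9.81 m/s² × 318 m = 6.707×10^6 Pa = 6.707×10^-3 GPa
upper-mantle rock: 3370 kg/m³ × 9.81 m/s² × 57460 m = 1.900×10^9 Pa = 1.900 GPa
Total = 6.707×10^-3 + 1.900 = 1.9063 GPa

1.9 GPa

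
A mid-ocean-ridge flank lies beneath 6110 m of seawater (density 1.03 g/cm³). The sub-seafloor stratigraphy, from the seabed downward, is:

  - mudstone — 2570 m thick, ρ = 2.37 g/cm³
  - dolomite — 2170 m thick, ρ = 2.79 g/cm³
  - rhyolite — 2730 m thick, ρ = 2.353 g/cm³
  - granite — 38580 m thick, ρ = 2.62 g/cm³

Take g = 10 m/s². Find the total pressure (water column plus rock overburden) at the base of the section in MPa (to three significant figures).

seawater: 1030 kg/m³ × 10 m/s² × 6110 m = 6.293×10^7 Pa = 62.93 MPa
mudstone: 2370 kg/m³ × 10 m/s² × 2570 m = 6.091×10^7 Pa = 60.91 MPa
dolomite: 2790 kg/m³ × 10 m/s² × 2170 m = 6.054×10^7 Pa = 60.54 MPa
rhyolite: 2353 kg/m³ × 10 m/s² × 2730 m = 6.424×10^7 Pa = 64.24 MPa
granite: 2620 kg/m³ × 10 m/s² × 38580 m = 1.011×10^9 Pa = 1011 MPa
Total = 62.93 + 60.91 + 60.54 + 64.24 + 1011 = 1259.4 MPa

1260 MPa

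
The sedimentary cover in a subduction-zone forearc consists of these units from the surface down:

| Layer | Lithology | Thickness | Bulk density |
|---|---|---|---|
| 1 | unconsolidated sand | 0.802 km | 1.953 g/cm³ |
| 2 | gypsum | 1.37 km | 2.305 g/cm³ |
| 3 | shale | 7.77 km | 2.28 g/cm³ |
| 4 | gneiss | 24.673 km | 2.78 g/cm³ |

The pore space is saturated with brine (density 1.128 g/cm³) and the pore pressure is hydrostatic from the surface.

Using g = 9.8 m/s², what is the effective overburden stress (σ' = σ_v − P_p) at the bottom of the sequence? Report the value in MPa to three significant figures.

Overburden (lithostatic) stress σ_v:
unconsolidated sand: 1953 kg/m³ × 9.8 m/s² × 802 m = 1.535×10^7 Pa = 15.35 MPa
gypsum: 2305 kg/m³ × 9.8 m/s² × 1370 m = 3.095×10^7 Pa = 30.95 MPa
shale: 2280 kg/m³ × 9.8 m/s² × 7770 m = 1.736×10^8 Pa = 173.6 MPa
gneiss: 2780 kg/m³ × 9.8 m/s² × 24673 m = 6.722×10^8 Pa = 672.2 MPa
Total = 15.35 + 30.95 + 173.6 + 672.2 = 892.10 MPa
Pore pressure P_p = 1128 kg/m³ × 9.8 m/s² × 34615 m = 3.826×10^8 Pa = 382.6 MPa
Effective stress σ' = σ_v − P_p = 892.1 − 382.6 = 509.45 MPa

509 MPa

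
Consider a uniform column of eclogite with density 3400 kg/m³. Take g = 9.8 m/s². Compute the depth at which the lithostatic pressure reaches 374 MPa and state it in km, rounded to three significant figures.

h = P/(ρg) = 374 MPa / (3400 kg/m³ × 9.8 m/s²) = 3.740×10^8 Pa / 33320 Pa/m = 11224 m
= 11.224 km

11.2 km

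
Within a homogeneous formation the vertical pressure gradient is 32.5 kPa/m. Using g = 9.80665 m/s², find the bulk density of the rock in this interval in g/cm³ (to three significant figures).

ρ = (dP/dz)/g = 32.5 kPa/m / 9.80665 m/s² = 32500 Pa/m / 9.80665 m/s² = 3314.1 kg/m³
= 3.314 g/cm³

3.31 g/cm³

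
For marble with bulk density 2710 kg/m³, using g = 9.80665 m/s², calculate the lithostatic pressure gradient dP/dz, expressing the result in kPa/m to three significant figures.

26.6 kPa/m

dP/dz = ρg = 2710 kg/m³ × 9.80665 m/s² = 26576 Pa/m
= 26576 Pa/m × (1 kPa/m / 1000.0 Pa/m) = 26.576 kPa/m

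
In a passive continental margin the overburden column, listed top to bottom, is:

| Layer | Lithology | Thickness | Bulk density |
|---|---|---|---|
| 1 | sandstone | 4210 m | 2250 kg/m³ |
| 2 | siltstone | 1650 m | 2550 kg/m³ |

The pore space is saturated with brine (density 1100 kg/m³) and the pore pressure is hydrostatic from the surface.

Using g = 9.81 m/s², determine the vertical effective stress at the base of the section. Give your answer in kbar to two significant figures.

0.71 kbar

Overburden (lithostatic) stress σ_v:
sandstone: 2250 kg/m³ × 9.81 m/s² × 4210 m = 9.293×10^7 Pa = 92.93 MPa
siltstone: 2550 kg/m³ × 9.81 m/s² × 1650 m = 4.128×10^7 Pa = 41.28 MPa
Total = 92.93 + 41.28 = 134.20 MPa
Pore pressure P_p = 1100 kg/m³ × 9.81 m/s² × 5860 m = 6.324×10^7 Pa = 63.24 MPa
Effective stress σ' = σ_v − P_p = 134.2 − 63.24 = 70.966 MPa = 0.70966 kbar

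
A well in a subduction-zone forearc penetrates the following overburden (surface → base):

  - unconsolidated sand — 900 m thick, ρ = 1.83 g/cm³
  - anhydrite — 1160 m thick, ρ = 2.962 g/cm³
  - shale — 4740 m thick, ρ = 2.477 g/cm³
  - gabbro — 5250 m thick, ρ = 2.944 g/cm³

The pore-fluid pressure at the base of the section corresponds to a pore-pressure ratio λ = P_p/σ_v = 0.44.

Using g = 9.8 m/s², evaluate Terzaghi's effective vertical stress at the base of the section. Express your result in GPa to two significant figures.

0.18 GPa

Overburden (lithostatic) stress σ_v:
unconsolidated sand: 1830 kg/m³ × 9.8 m/s² × 900 m = 1.614×10^7 Pa = 16.14 MPa
anhydrite: 2962 kg/m³ × 9.8 m/s² × 1160 m = 3.367×10^7 Pa = 33.67 MPa
shale: 2477 kg/m³ × 9.8 m/s² × 4740 m = 1.151×10^8 Pa = 115.1 MPa
gabbro: 2944 kg/m³ × 9.8 m/s² × 5250 m = 1.515×10^8 Pa = 151.5 MPa
Total = 16.14 + 33.67 + 115.1 + 151.5 = 316.34 MPa
Pore pressure P_p = λ·σ_v = 0.44 × 316.3 MPa = 139.2 MPa
Effective stress σ' = σ_v − P_p = 316.3 − 139.2 = 177.15 MPa = 0.17715 GPa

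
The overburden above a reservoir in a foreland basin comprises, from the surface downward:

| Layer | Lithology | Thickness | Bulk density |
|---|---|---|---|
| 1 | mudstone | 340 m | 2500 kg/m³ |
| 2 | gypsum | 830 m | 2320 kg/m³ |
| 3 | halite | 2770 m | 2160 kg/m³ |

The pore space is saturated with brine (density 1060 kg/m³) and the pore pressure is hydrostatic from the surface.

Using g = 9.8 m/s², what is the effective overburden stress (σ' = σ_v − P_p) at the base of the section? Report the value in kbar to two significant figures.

0.45 kbar

Overburden (lithostatic) stress σ_v:
mudstone: 2500 kg/m³ × 9.8 m/s² × 340 m = 8.330×10^6 Pa = 8.330 MPa
gypsum: 2320 kg/m³ × 9.8 m/s² × 830 m = 1.887×10^7 Pa = 18.87 MPa
halite: 2160 kg/m³ × 9.8 m/s² × 2770 m = 5.864×10^7 Pa = 58.64 MPa
Total = 8.330 + 18.87 + 58.64 = 85.836 MPa
Pore pressure P_p = 1060 kg/m³ × 9.8 m/s² × 3940 m = 4.093×10^7 Pa = 40.93 MPa
Effective stress σ' = σ_v − P_p = 85.84 − 40.93 = 44.908 MPa = 0.44908 kbar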